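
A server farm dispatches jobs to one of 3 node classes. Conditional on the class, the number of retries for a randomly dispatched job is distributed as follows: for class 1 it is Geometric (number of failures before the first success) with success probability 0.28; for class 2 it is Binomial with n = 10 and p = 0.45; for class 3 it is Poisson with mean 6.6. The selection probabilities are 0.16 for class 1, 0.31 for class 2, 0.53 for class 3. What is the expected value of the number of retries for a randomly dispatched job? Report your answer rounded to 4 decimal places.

5.3044

Component means — 1: 2.57143; 2: 4.5; 3: 6.6.
E[X] = 0.16·2.57143 + 0.31·4.5 + 0.53·6.6 = 5.30443.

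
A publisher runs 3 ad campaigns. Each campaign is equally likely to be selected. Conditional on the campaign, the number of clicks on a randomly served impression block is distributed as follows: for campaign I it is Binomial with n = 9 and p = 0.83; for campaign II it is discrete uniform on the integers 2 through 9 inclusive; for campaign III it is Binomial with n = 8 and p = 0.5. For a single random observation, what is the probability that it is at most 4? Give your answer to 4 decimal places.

0.3405

Conditional on each campaign, P(X ≤ 4): I: 0.00975681; II: 0.375; III: 0.636719.
By total probability, P(X ≤ 4) = 0.333333·0.00975681 + 0.333333·0.375 + 0.333333·0.636719 = 0.340492.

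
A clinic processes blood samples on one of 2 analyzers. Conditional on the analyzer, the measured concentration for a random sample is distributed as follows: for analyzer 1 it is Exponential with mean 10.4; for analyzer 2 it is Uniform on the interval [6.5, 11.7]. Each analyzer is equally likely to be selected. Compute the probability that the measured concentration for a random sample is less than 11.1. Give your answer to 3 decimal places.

0.770

Conditional on each analyzer, P(X < 11.1): 1: 0.656067; 2: 0.884615.
By total probability, P(X < 11.1) = 0.5·0.656067 + 0.5·0.884615 = 0.770341.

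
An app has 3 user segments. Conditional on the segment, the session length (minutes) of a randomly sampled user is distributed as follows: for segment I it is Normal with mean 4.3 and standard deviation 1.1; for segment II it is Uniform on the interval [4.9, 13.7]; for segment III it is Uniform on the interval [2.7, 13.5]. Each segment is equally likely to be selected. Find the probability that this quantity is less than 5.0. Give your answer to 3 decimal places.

0.321

Conditional on each segment, P(X < 5.0): I: 0.73773; II: 0.0113636; III: 0.212963.
By total probability, P(X < 5.0) = 0.333333·0.73773 + 0.333333·0.0113636 + 0.333333·0.212963 = 0.320686.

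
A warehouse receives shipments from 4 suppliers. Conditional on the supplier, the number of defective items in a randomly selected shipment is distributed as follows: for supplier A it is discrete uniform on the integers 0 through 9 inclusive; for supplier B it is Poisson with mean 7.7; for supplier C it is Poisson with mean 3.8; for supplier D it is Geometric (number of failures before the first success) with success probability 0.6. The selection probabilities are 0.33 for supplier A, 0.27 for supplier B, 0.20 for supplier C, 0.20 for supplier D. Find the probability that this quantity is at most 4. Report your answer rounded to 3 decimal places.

0.528

Conditional on each supplier, P(X ≤ 4): A: 0.5; B: 0.118145; C: 0.667844; D: 0.98976.
By total probability, P(X ≤ 4) = 0.33·0.5 + 0.27·0.118145 + 0.2·0.667844 + 0.2·0.98976 = 0.52842.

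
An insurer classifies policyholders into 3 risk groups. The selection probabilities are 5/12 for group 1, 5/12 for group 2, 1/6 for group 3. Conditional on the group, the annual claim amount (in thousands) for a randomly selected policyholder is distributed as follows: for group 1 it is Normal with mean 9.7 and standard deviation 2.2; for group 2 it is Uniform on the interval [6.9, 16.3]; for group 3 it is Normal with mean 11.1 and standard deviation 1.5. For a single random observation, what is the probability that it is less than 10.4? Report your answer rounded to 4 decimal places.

Conditional on each group, P(X < 10.4): 1: 0.624826; 2: 0.37234; 3: 0.320369.
By total probability, P(X < 10.4) = 0.416667·0.624826 + 0.416667·0.37234 + 0.166667·0.320369 = 0.468881.

0.4689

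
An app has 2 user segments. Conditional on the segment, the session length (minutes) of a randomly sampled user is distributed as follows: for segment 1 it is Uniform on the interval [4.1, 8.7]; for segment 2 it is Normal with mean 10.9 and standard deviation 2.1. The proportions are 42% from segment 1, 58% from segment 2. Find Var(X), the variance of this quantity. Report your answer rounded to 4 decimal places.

8.2313

Per component, 1: μ=6.4, E[X²]=42.7233; 2: μ=10.9, E[X²]=123.22.
E[X] = 0.42·6.4 + 0.58·10.9 = 9.01.
E[X²] = 0.42·42.7233 + 0.58·123.22 = 89.4114.
Var(X) = E[X²] − (E[X])² = 89.4114 − 81.1801 = 8.2313.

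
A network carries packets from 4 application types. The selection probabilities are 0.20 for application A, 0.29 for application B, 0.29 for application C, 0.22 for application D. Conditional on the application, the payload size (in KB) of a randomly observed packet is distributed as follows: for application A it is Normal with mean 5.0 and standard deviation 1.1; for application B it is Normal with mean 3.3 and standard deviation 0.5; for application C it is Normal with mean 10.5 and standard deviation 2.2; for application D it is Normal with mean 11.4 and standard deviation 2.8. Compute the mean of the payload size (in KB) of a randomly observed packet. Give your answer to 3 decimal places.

7.510

Component means — A: 5; B: 3.3; C: 10.5; D: 11.4.
E[X] = 0.2·5 + 0.29·3.3 + 0.29·10.5 + 0.22·11.4 = 7.51.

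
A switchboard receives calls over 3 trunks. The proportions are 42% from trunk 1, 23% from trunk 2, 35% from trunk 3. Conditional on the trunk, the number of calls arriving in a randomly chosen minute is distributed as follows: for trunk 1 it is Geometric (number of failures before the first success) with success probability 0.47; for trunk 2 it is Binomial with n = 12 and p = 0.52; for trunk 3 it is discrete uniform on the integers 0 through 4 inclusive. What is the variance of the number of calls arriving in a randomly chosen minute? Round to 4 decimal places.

Per component, 1: μ=1.12766, E[X²]=3.67089; 2: μ=6.24, E[X²]=41.9328; 3: μ=2, E[X²]=6.
E[X] = 0.42·1.12766 + 0.23·6.24 + 0.35·2 = 2.60882.
E[X²] = 0.42·3.67089 + 0.23·41.9328 + 0.35·6 = 13.2863.
Var(X) = E[X²] − (E[X])² = 13.2863 − 6.80593 = 6.48039.

6.4804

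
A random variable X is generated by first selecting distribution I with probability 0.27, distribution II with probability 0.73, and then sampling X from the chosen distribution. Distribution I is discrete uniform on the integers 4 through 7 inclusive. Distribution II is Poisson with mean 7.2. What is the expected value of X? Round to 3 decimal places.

Component means — I: 5.5; II: 7.2.
E[X] = 0.27·5.5 + 0.73·7.2 = 6.741.

6.741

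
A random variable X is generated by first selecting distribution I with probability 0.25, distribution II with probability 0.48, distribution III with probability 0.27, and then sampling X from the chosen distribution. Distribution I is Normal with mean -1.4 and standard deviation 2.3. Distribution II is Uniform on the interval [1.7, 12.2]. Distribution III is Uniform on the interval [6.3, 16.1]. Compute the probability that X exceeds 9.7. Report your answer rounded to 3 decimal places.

0.291

Conditional on each component, P(X > 9.7): I: 6.96209e-07; II: 0.238095; III: 0.653061.
By total probability, P(X > 9.7) = 0.25·6.96209e-07 + 0.48·0.238095 + 0.27·0.653061 = 0.290612.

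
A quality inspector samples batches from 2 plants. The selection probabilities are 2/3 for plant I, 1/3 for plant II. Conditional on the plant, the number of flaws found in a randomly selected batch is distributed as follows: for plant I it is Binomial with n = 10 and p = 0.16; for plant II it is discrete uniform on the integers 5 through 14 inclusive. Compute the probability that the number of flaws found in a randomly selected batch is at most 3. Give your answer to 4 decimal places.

0.6258

Conditional on each plant, P(X ≤ 3): I: 0.938642; II: 0.
By total probability, P(X ≤ 3) = 0.666667·0.938642 + 0.333333·0 = 0.625762.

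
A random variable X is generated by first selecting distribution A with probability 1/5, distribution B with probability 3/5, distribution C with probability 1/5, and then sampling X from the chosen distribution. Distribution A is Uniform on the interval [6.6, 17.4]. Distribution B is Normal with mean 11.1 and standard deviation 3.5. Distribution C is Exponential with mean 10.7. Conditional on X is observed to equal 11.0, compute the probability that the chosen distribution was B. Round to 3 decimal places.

0.731

Likelihoods f(11.0 | ·): A: 0.0925926; B: 0.113937; C: 0.0334307.
Posterior ∝ prior × likelihood. Numerator for B: 0.6·0.113937 = 0.0683622.
Normalizing constant: 0.2·0.0925926 + 0.6·0.113937 + 0.2·0.0334307 = 0.0935669.
P(B | observation) = 0.0683622 / 0.0935669 = 0.730624.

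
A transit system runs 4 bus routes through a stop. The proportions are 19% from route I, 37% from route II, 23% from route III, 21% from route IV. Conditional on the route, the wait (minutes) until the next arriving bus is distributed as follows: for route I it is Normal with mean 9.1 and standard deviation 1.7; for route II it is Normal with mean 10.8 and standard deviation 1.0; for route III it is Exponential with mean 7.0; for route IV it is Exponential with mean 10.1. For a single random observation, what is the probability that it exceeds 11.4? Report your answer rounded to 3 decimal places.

0.231

Conditional on each route, P(X > 11.4): I: 0.0880372; II: 0.274253; III: 0.19621; IV: 0.323449.
By total probability, P(X > 11.4) = 0.19·0.0880372 + 0.37·0.274253 + 0.23·0.19621 + 0.21·0.323449 = 0.231253.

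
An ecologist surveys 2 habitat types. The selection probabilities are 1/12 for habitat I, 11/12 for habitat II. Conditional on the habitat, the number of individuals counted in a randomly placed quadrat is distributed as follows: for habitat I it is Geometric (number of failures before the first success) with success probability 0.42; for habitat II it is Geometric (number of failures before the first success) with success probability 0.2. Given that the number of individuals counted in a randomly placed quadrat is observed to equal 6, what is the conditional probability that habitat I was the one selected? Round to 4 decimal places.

0.0270

Likelihoods P(X=6 | ·): I: 0.0159889; II: 0.0524288.
Posterior ∝ prior × likelihood. Numerator for I: 0.0833333·0.0159889 = 0.0013324.
Normalizing constant: 0.0833333·0.0159889 + 0.916667·0.0524288 = 0.0493921.
P(I | observation) = 0.0013324 / 0.0493921 = 0.026976.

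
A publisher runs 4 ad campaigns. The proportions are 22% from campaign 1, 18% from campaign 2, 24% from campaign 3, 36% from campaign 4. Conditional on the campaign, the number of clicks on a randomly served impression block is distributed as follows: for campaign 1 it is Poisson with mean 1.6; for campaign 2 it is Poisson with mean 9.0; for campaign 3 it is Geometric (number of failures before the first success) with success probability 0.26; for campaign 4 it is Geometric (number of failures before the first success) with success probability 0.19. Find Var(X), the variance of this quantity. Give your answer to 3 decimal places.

18.752

Per component, 1: μ=1.6, E[X²]=4.16; 2: μ=9, E[X²]=90; 3: μ=2.84615, E[X²]=19.0473; 4: μ=4.26316, E[X²]=40.6122.
E[X] = 0.22·1.6 + 0.18·9 + 0.24·2.84615 + 0.36·4.26316 = 4.18981.
E[X²] = 0.22·4.16 + 0.18·90 + 0.24·19.0473 + 0.36·40.6122 = 36.3069.
Var(X) = E[X²] − (E[X])² = 36.3069 − 17.5545 = 18.7524.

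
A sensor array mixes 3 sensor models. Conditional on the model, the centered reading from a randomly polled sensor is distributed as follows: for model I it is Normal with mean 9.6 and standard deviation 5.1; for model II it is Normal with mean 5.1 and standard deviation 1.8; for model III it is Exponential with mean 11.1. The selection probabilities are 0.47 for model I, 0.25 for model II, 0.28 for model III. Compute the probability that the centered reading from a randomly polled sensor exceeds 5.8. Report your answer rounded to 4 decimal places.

0.6160

Conditional on each model, P(X > 5.8): I: 0.771894; II: 0.348679; III: 0.593023.
By total probability, P(X > 5.8) = 0.47·0.771894 + 0.25·0.348679 + 0.28·0.593023 = 0.616006.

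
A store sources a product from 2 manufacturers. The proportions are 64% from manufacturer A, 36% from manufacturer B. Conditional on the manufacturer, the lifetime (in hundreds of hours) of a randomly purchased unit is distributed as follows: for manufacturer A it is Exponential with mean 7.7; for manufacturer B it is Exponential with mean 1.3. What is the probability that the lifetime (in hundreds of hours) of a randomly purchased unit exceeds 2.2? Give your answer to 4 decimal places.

0.5472

Conditional on each manufacturer, P(X > 2.2): A: 0.751477; B: 0.184094.
By total probability, P(X > 2.2) = 0.64·0.751477 + 0.36·0.184094 = 0.547219.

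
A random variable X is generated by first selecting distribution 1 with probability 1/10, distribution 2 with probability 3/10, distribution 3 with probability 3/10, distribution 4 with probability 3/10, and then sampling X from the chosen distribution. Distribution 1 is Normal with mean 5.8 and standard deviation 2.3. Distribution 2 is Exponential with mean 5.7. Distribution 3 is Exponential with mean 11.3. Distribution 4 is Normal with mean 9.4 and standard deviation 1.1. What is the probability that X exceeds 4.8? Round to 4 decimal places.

0.6922

Conditional on each component, P(X > 4.8): 1: 0.66814; 2: 0.430803; 3: 0.653914; 4: 0.999986.
By total probability, P(X > 4.8) = 0.1·0.66814 + 0.3·0.430803 + 0.3·0.653914 + 0.3·0.999986 = 0.692225.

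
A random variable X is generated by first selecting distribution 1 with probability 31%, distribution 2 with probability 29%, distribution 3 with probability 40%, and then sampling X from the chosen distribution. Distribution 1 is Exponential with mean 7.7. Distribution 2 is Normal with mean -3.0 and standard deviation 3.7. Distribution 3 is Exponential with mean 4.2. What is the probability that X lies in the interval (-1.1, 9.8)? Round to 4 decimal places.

0.6724

Conditional on each component, P(-1.1 < X < 9.8): 1: 0.719933; 2: 0.303525; 3: 0.903028.
By total probability, P(-1.1 < X < 9.8) = 0.31·0.719933 + 0.29·0.303525 + 0.4·0.903028 = 0.672413.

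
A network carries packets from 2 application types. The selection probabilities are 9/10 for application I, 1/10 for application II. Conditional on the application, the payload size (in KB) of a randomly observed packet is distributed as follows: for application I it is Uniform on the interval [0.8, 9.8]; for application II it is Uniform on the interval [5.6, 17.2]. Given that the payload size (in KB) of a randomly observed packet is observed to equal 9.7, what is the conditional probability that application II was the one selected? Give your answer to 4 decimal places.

0.0794

Likelihoods f(9.7 | ·): I: 0.111111; II: 0.0862069.
Posterior ∝ prior × likelihood. Numerator for II: 0.1·0.0862069 = 0.00862069.
Normalizing constant: 0.9·0.111111 + 0.1·0.0862069 = 0.108621.
P(II | observation) = 0.00862069 / 0.108621 = 0.0793651.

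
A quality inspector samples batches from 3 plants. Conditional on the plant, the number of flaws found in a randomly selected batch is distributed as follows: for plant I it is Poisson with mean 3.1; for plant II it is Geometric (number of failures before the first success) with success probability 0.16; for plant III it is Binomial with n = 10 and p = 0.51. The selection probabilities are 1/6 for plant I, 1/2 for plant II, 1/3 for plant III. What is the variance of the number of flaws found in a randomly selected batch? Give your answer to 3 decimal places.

Per component, I: μ=3.1, E[X²]=12.71; II: μ=5.25, E[X²]=60.375; III: μ=5.1, E[X²]=28.509.
E[X] = 0.166667·3.1 + 0.5·5.25 + 0.333333·5.1 = 4.84167.
E[X²] = 0.166667·12.71 + 0.5·60.375 + 0.333333·28.509 = 41.8088.
Var(X) = E[X²] − (E[X])² = 41.8088 − 23.4417 = 18.3671.

18.367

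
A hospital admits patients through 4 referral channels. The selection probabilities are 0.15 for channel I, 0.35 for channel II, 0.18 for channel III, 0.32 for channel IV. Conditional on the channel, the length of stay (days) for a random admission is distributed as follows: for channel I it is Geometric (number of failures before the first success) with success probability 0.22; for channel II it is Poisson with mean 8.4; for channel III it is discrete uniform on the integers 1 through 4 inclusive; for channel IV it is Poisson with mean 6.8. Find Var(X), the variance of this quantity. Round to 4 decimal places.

Per component, I: μ=3.54545, E[X²]=28.686; II: μ=8.4, E[X²]=78.96; III: μ=2.5, E[X²]=7.5; IV: μ=6.8, E[X²]=53.04.
E[X] = 0.15·3.54545 + 0.35·8.4 + 0.18·2.5 + 0.32·6.8 = 6.09782.
E[X²] = 0.15·28.686 + 0.35·78.96 + 0.18·7.5 + 0.32·53.04 = 50.2617.
Var(X) = E[X²] − (E[X])² = 50.2617 − 37.1834 = 13.0783.

13.0783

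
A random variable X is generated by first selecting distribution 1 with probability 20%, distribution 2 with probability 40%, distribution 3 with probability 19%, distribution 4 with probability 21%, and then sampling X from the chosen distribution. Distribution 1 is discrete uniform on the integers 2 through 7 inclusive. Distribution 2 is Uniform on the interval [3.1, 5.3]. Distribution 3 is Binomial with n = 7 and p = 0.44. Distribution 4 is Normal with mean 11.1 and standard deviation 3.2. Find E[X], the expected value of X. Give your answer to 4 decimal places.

Component means — 1: 4.5; 2: 4.2; 3: 3.08; 4: 11.1.
E[X] = 0.2·4.5 + 0.4·4.2 + 0.19·3.08 + 0.21·11.1 = 5.4962.

5.4962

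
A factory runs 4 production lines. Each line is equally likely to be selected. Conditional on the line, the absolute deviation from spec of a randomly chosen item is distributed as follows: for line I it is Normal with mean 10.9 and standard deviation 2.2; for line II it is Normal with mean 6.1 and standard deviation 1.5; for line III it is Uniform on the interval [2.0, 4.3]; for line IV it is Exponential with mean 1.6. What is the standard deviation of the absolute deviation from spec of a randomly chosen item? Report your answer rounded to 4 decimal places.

3.8835

Per component, I: μ=10.9, E[X²]=123.65; II: μ=6.1, E[X²]=39.46; III: μ=3.15, E[X²]=10.3633; IV: μ=1.6, E[X²]=5.12.
E[X] = 0.25·10.9 + 0.25·6.1 + 0.25·3.15 + 0.25·1.6 = 5.4375.
E[X²] = 0.25·123.65 + 0.25·39.46 + 0.25·10.3633 + 0.25·5.12 = 44.6483.
Var(X) = E[X²] − (E[X])² = 44.6483 − 29.5664 = 15.0819.
SD(X) = √15.0819 = 3.88355.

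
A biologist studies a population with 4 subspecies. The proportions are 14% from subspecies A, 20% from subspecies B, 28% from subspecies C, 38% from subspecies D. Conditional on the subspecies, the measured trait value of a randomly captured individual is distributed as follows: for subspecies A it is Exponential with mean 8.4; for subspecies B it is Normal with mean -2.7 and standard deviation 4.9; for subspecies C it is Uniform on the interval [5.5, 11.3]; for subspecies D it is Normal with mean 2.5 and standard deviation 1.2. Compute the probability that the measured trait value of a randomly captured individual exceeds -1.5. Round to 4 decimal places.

0.8805

Conditional on each subspecies, P(X > -1.5): A: 1; B: 0.403268; C: 1; D: 0.999571.
By total probability, P(X > -1.5) = 0.14·1 + 0.2·0.403268 + 0.28·1 + 0.38·0.999571 = 0.880491.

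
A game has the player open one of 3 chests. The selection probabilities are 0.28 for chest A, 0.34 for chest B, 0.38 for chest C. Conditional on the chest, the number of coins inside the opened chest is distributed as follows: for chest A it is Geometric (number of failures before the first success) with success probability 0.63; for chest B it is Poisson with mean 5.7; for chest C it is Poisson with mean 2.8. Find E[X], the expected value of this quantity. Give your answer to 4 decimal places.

Component means — A: 0.587302; B: 5.7; C: 2.8.
E[X] = 0.28·0.587302 + 0.34·5.7 + 0.38·2.8 = 3.16644.

3.1664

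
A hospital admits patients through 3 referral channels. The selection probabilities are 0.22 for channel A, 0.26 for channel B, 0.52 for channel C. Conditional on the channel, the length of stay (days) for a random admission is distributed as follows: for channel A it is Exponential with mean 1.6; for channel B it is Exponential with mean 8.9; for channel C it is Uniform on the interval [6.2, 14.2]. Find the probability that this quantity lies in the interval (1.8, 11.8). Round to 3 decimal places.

0.579

Conditional on each channel, P(1.8 < X < 11.8): A: 0.324026; B: 0.551314; C: 0.7.
By total probability, P(1.8 < X < 11.8) = 0.22·0.324026 + 0.26·0.551314 + 0.52·0.7 = 0.578627.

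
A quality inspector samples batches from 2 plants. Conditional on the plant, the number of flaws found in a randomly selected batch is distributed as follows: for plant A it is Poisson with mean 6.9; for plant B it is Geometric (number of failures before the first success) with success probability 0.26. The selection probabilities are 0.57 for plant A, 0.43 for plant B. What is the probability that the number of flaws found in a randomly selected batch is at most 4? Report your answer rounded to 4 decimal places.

Conditional on each plant, P(X ≤ 4): A: 0.182311; B: 0.778099.
By total probability, P(X ≤ 4) = 0.57·0.182311 + 0.43·0.778099 = 0.4385.

0.4385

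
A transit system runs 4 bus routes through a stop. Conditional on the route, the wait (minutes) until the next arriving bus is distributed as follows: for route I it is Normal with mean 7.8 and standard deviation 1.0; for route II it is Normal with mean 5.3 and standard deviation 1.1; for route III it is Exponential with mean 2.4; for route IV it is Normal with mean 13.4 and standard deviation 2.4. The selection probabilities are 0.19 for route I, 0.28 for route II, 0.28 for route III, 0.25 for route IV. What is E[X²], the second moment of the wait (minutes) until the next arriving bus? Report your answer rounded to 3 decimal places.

69.509

For each component E[X²] = Var + (mean)², giving I: 61.84; II: 29.3; III: 11.52; IV: 185.32.
Overall E[X²] = 0.19·61.84 + 0.28·29.3 + 0.28·11.52 + 0.25·185.32 = 69.5092.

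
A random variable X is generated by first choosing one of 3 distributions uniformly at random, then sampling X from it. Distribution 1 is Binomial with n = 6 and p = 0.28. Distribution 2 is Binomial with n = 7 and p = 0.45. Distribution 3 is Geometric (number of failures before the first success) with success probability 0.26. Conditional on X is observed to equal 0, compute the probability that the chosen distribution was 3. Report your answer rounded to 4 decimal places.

0.6272

Likelihoods P(X=0 | ·): 1: 0.139314; 2: 0.0152244; 3: 0.26.
Posterior ∝ prior × likelihood. Numerator for 3: 0.333333·0.26 = 0.0866667.
Normalizing constant: 0.333333·0.139314 + 0.333333·0.0152244 + 0.333333·0.26 = 0.138179.
P(3 | observation) = 0.0866667 / 0.138179 = 0.627204.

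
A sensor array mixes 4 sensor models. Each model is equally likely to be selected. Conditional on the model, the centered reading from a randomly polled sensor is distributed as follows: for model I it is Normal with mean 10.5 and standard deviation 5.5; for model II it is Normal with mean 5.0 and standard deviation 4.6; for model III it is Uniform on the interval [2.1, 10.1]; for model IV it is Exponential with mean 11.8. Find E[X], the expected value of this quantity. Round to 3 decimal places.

8.350

Component means — I: 10.5; II: 5; III: 6.1; IV: 11.8.
E[X] = 0.25·10.5 + 0.25·5 + 0.25·6.1 + 0.25·11.8 = 8.35.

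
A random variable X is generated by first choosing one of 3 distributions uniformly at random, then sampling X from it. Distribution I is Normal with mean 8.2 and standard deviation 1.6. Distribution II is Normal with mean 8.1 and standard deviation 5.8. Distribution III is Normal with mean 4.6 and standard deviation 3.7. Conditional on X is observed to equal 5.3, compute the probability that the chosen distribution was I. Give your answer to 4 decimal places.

0.2240

Likelihoods f(5.3 | ·): I: 0.0482422; II: 0.0612174; III: 0.10591.
Posterior ∝ prior × likelihood. Numerator for I: 0.333333·0.0482422 = 0.0160807.
Normalizing constant: 0.333333·0.0482422 + 0.333333·0.0612174 + 0.333333·0.10591 = 0.0717898.
P(I | observation) = 0.0160807 / 0.0717898 = 0.223998.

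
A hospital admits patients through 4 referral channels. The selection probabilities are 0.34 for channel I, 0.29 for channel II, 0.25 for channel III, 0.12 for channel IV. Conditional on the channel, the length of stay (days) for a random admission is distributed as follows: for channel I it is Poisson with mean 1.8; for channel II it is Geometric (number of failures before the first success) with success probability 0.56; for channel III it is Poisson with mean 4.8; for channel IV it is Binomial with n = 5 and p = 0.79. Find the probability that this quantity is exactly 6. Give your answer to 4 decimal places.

0.0388

Conditional on each channel, P(X = 6): I: 0.00780859; II: 0.00406354; III: 0.139798; IV: 0.
By total probability, P(X = 6) = 0.34·0.00780859 + 0.29·0.00406354 + 0.25·0.139798 + 0.12·0 = 0.0387829.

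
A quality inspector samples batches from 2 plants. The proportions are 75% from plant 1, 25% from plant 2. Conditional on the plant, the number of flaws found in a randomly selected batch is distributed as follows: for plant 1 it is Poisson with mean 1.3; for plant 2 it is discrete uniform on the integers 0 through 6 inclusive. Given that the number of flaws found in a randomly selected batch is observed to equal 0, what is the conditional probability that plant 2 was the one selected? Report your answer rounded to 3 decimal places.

0.149

Likelihoods P(X=0 | ·): 1: 0.272532; 2: 0.142857.
Posterior ∝ prior × likelihood. Numerator for 2: 0.25·0.142857 = 0.0357143.
Normalizing constant: 0.75·0.272532 + 0.25·0.142857 = 0.240113.
P(2 | observation) = 0.0357143 / 0.240113 = 0.148739.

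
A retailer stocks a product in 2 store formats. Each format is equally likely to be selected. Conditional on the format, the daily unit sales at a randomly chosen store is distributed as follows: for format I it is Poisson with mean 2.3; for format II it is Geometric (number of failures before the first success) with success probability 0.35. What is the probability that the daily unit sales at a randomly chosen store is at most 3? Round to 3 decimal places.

0.810

Conditional on each format, P(X ≤ 3): I: 0.799347; II: 0.821494.
By total probability, P(X ≤ 3) = 0.5·0.799347 + 0.5·0.821494 = 0.81042.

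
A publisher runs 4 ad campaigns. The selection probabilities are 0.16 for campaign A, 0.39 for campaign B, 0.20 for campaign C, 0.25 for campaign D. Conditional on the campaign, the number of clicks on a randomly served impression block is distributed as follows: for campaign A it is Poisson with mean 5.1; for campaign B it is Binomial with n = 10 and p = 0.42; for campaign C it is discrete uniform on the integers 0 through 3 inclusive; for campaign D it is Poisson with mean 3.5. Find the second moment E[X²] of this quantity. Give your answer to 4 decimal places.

For each component E[X²] = Var + (mean)², giving A: 31.11; B: 20.076; C: 3.5; D: 15.75.
Overall E[X²] = 0.16·31.11 + 0.39·20.076 + 0.2·3.5 + 0.25·15.75 = 17.4447.

17.4447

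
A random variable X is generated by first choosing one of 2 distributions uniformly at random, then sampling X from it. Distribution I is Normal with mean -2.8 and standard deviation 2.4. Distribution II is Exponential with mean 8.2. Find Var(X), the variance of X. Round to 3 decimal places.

66.750

Per component, I: μ=-2.8, E[X²]=13.6; II: μ=8.2, E[X²]=134.48.
E[X] = 0.5·-2.8 + 0.5·8.2 = 2.7.
E[X²] = 0.5·13.6 + 0.5·134.48 = 74.04.
Var(X) = E[X²] − (E[X])² = 74.04 − 7.29 = 66.75.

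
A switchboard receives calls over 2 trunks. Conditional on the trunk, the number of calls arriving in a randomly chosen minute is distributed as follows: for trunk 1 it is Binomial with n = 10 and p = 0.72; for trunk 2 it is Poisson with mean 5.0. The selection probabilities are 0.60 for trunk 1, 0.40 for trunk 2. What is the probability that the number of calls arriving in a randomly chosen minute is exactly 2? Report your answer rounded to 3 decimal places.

Conditional on each trunk, P(X = 2): 1: 0.000881337; 2: 0.0842243.
By total probability, P(X = 2) = 0.6·0.000881337 + 0.4·0.0842243 = 0.0342185.

0.034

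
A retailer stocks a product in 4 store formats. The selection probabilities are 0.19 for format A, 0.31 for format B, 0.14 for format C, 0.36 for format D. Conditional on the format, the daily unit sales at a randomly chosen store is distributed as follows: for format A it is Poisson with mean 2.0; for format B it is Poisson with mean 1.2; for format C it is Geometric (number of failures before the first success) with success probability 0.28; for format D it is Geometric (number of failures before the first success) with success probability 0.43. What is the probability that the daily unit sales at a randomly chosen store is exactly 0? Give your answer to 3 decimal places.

Conditional on each format, P(X = 0): A: 0.135335; B: 0.301194; C: 0.28; D: 0.43.
By total probability, P(X = 0) = 0.19·0.135335 + 0.31·0.301194 + 0.14·0.28 + 0.36·0.43 = 0.313084.

0.313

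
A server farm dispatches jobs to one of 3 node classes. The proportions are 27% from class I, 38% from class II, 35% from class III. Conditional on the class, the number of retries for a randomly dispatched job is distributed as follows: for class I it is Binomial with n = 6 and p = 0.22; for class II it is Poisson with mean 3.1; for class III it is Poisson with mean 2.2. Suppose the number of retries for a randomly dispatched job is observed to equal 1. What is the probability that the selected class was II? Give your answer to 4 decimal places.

0.2199

Likelihoods P(X=1 | ·): I: 0.381107; II: 0.139653; III: 0.243767.
Posterior ∝ prior × likelihood. Numerator for II: 0.38·0.139653 = 0.053068.
Normalizing constant: 0.27·0.381107 + 0.38·0.139653 + 0.35·0.243767 = 0.241285.
P(II | observation) = 0.053068 / 0.241285 = 0.219939.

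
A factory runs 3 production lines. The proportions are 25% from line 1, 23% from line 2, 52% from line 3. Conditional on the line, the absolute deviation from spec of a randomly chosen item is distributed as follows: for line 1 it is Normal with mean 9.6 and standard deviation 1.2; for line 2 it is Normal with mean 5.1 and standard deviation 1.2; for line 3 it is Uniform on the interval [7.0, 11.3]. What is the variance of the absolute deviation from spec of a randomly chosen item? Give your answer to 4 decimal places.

4.6449

Per component, 1: μ=9.6, E[X²]=93.6; 2: μ=5.1, E[X²]=27.45; 3: μ=9.15, E[X²]=85.2633.
E[X] = 0.25·9.6 + 0.23·5.1 + 0.52·9.15 = 8.331.
E[X²] = 0.25·93.6 + 0.23·27.45 + 0.52·85.2633 = 74.0504.
Var(X) = E[X²] − (E[X])² = 74.0504 − 69.4056 = 4.64487.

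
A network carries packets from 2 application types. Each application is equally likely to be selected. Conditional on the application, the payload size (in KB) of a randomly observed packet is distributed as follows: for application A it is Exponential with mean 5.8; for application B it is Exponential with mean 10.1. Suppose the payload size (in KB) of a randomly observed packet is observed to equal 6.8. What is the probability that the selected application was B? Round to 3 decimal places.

Likelihoods f(6.8 | ·): A: 0.0533825; B: 0.0504989.
Posterior ∝ prior × likelihood. Numerator for B: 0.5·0.0504989 = 0.0252495.
Normalizing constant: 0.5·0.0533825 + 0.5·0.0504989 = 0.0519407.
P(B | observation) = 0.0252495 / 0.0519407 = 0.486121.

0.486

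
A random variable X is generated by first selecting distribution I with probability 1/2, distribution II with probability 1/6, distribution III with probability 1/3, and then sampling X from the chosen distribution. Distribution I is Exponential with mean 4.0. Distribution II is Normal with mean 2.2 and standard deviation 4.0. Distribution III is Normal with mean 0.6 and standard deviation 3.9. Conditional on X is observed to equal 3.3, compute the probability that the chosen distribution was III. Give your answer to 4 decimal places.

0.2749

Likelihoods f(3.3 | ·): I: 0.109559; II: 0.0960347; III: 0.080495.
Posterior ∝ prior × likelihood. Numerator for III: 0.333333·0.080495 = 0.0268317.
Normalizing constant: 0.5·0.109559 + 0.166667·0.0960347 + 0.333333·0.080495 = 0.0976168.
P(III | observation) = 0.0268317 / 0.0976168 = 0.274867.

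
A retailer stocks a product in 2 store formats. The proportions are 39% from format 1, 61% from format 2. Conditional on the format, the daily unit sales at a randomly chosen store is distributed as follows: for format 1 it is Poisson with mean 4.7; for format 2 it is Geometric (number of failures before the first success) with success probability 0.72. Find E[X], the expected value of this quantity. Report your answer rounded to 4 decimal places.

2.0702

Component means — 1: 4.7; 2: 0.388889.
E[X] = 0.39·4.7 + 0.61·0.388889 = 2.07022.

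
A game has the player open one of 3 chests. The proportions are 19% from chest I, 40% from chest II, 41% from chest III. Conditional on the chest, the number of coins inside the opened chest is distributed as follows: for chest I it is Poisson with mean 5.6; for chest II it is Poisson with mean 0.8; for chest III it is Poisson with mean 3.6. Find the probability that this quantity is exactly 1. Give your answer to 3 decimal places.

Conditional on each chest, P(X = 1): I: 0.020708; II: 0.359463; III: 0.0983654.
By total probability, P(X = 1) = 0.19·0.020708 + 0.4·0.359463 + 0.41·0.0983654 = 0.18805.

0.188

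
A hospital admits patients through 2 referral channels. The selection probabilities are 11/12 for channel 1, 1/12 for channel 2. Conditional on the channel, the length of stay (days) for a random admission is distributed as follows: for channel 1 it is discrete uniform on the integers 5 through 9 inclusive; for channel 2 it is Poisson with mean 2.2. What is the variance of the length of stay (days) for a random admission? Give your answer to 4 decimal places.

3.7767

Per component, 1: μ=7, E[X²]=51; 2: μ=2.2, E[X²]=7.04.
E[X] = 0.916667·7 + 0.0833333·2.2 = 6.6.
E[X²] = 0.916667·51 + 0.0833333·7.04 = 47.3367.
Var(X) = E[X²] − (E[X])² = 47.3367 − 43.56 = 3.77667.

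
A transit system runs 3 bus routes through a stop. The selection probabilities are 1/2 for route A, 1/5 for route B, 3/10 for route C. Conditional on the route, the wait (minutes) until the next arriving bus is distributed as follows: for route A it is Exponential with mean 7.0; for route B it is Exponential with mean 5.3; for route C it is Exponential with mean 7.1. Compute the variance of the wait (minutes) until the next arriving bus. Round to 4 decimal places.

Per component, A: μ=7, E[X²]=98; B: μ=5.3, E[X²]=56.18; C: μ=7.1, E[X²]=100.82.
E[X] = 0.5·7 + 0.2·5.3 + 0.3·7.1 = 6.69.
E[X²] = 0.5·98 + 0.2·56.18 + 0.3·100.82 = 90.482.
Var(X) = E[X²] − (E[X])² = 90.482 − 44.7561 = 45.7259.

45.7259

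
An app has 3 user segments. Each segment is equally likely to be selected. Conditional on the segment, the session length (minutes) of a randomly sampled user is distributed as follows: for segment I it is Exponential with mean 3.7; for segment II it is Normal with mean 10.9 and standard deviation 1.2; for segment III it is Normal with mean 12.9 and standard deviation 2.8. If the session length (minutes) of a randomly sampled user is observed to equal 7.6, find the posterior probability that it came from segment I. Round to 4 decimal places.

0.5252

Likelihoods f(7.6 | ·): I: 0.0346524; II: 0.00757797; III: 0.0237538.
Posterior ∝ prior × likelihood. Numerator for I: 0.333333·0.0346524 = 0.0115508.
Normalizing constant: 0.333333·0.0346524 + 0.333333·0.00757797 + 0.333333·0.0237538 = 0.0219947.
P(I | observation) = 0.0115508 / 0.0219947 = 0.525163.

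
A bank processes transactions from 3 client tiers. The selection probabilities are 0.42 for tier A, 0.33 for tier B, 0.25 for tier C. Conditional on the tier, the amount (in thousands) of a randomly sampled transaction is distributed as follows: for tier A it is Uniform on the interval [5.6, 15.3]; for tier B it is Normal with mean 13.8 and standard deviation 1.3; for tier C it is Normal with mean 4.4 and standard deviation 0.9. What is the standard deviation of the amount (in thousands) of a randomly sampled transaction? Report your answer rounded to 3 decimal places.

4.092

Per component, A: μ=10.45, E[X²]=117.043; B: μ=13.8, E[X²]=192.13; C: μ=4.4, E[X²]=20.17.
E[X] = 0.42·10.45 + 0.33·13.8 + 0.25·4.4 = 10.043.
E[X²] = 0.42·117.043 + 0.33·192.13 + 0.25·20.17 = 117.604.
Var(X) = E[X²] − (E[X])² = 117.604 − 100.862 = 16.7418.
SD(X) = √16.7418 = 4.09167.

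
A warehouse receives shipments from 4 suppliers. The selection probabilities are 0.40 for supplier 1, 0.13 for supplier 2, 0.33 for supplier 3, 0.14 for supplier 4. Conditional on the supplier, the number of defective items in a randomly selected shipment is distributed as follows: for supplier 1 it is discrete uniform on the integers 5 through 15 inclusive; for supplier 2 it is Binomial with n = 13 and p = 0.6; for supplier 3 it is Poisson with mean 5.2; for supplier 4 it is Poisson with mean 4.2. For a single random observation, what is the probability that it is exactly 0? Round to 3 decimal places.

0.004

Conditional on each supplier, P(X = 0): 1: 0; 2: 6.71089e-06; 3: 0.00551656; 4: 0.0149956.
By total probability, P(X = 0) = 0.4·0 + 0.13·6.71089e-06 + 0.33·0.00551656 + 0.14·0.0149956 = 0.00392072.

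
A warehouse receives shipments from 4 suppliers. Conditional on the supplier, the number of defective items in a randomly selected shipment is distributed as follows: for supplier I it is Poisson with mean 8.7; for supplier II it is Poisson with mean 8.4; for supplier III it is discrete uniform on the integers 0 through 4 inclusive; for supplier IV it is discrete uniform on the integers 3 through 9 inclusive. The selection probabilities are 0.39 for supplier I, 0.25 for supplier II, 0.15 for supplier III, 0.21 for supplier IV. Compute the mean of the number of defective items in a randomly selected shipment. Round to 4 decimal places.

7.0530

Component means — I: 8.7; II: 8.4; III: 2; IV: 6.
E[X] = 0.39·8.7 + 0.25·8.4 + 0.15·2 + 0.21·6 = 7.053.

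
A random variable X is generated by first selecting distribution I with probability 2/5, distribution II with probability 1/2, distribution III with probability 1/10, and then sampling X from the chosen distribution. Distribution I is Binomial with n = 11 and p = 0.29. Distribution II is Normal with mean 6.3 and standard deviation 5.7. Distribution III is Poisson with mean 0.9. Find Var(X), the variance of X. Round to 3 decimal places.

20.843

Per component, I: μ=3.19, E[X²]=12.441; II: μ=6.3, E[X²]=72.18; III: μ=0.9, E[X²]=1.71.
E[X] = 0.4·3.19 + 0.5·6.3 + 0.1·0.9 = 4.516.
E[X²] = 0.4·12.441 + 0.5·72.18 + 0.1·1.71 = 41.2374.
Var(X) = E[X²] − (E[X])² = 41.2374 − 20.3943 = 20.8431.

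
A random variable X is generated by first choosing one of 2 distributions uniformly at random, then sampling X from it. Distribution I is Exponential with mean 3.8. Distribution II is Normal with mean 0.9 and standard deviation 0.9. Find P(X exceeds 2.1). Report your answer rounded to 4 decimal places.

Conditional on each component, P(X > 2.1): I: 0.575434; II: 0.0912112.
By total probability, P(X > 2.1) = 0.5·0.575434 + 0.5·0.0912112 = 0.333322.

0.3333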